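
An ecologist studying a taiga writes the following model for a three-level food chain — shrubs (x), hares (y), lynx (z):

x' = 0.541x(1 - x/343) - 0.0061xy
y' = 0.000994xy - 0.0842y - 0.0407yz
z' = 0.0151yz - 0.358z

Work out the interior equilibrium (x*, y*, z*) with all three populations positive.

x* ≈ 251, y* ≈ 23.7, z* ≈ 4.07

From dz/dt = 0: 0.0151y* = 0.358, so y* = 23.7.
From dx/dt = 0: 0.541(1 - x*/343) = 0.0061·23.7, giving x* = 343·(1 - 0.267) = 251.
From dy/dt = 0: 0.000994·251 - 0.0842 = 0.0407z*, so z* = 0.166/0.0407 = 4.07.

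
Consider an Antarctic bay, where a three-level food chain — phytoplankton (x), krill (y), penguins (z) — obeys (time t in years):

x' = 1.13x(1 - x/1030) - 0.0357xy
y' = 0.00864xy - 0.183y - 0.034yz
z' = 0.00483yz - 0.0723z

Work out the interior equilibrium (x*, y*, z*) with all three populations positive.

x* ≈ 543, y* ≈ 15, z* ≈ 133

From dz/dt = 0: 0.00483y* = 0.0723, so y* = 15.
From dx/dt = 0: 1.13(1 - x*/1030) = 0.0357·15, giving x* = 1030·(1 - 0.473) = 543.
From dy/dt = 0: 0.00864·543 - 0.183 = 0.034z*, so z* = 4.51/0.034 = 133.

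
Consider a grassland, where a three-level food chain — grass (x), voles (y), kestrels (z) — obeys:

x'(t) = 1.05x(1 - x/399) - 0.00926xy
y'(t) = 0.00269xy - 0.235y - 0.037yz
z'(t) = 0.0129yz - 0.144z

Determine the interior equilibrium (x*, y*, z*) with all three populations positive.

x* ≈ 360, y* ≈ 11.2, z* ≈ 19.8

From dz/dt = 0: 0.0129y* = 0.144, so y* = 11.2.
From dx/dt = 0: 1.05(1 - x*/399) = 0.00926·11.2, giving x* = 399·(1 - 0.0984) = 360.
From dy/dt = 0: 0.00269·360 - 0.235 = 0.037z*, so z* = 0.733/0.037 = 19.8.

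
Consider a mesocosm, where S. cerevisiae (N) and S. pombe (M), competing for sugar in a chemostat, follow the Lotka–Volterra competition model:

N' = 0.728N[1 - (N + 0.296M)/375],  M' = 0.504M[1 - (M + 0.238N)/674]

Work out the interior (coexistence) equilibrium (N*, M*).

Setting both brackets to zero gives the nullclines N + 0.296M = 375 and 0.238N + M = 674.
Substituting M = 674 - 0.238N into the first: N(1 - 0.296·0.238) = 375 - 0.296·674.
So N* = 175/0.93 = 189, and then M* = 674 - 0.238·189 = 629.

N* ≈ 189, M* ≈ 629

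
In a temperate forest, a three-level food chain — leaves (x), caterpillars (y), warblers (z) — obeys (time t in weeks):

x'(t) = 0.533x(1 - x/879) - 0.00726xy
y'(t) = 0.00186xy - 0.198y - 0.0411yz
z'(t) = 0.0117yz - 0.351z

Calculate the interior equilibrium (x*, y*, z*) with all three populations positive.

From dz/dt = 0: 0.0117y* = 0.351, so y* = 30.
From dx/dt = 0: 0.533(1 - x*/879) = 0.00726·30, giving x* = 879·(1 - 0.409) = 520.
From dy/dt = 0: 0.00186·520 - 0.198 = 0.0411z*, so z* = 0.769/0.0411 = 18.7.

x* ≈ 520, y* ≈ 30, z* ≈ 18.7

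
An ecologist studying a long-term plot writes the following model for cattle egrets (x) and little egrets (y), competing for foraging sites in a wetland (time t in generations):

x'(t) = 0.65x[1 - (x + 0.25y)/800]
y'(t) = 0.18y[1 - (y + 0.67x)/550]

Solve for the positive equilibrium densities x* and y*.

x* ≈ 796, y* ≈ 16.8

Setting both brackets to zero gives the nullclines x + 0.25y = 800 and 0.67x + y = 550.
Substituting y = 550 - 0.67x into the first: x(1 - 0.25·0.67) = 800 - 0.25·550.
So x* = 662/0.833 = 796, and then y* = 550 - 0.67·796 = 16.8.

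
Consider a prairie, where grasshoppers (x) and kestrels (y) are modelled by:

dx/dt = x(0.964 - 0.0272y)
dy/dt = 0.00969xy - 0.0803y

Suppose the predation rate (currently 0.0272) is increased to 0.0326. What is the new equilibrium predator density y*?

At the interior fixed point, setting dx/dt = 0 with x > 0 fixes y* = (prey growth rate)/(xy coefficient) — independent of the other coefficients.
With the change, y* = 0.964/0.0326 = 29.6; it falls from 35.4.

y* ≈ 29.6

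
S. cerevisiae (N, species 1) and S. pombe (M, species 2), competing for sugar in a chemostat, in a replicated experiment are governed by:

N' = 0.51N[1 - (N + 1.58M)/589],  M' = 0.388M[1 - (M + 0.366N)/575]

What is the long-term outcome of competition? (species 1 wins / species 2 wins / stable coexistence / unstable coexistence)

species 2 excludes species 1

Compare the nullcline intercepts: K1/α12 = 589/1.58 = 373 < K2 = 575; K2/α21 = 575/0.366 = 1570 > K1 = 589.
Since the inequalities point opposite ways, species 2 can invade but species 1 cannot.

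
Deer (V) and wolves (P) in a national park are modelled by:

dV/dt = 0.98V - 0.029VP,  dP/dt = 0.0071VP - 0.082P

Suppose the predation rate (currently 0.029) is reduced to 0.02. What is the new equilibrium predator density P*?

At the interior fixed point, setting dV/dt = 0 with V > 0 fixes P* = (prey growth rate)/(VP coefficient) — independent of the other coefficients.
With the change, P* = 0.98/0.02 = 49; it rises from 33.8.

P* ≈ 49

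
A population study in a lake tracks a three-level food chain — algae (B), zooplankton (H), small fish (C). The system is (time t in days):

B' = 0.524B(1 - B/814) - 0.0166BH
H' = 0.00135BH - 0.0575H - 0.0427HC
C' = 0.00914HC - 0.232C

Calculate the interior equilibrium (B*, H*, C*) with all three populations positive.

B* ≈ 159, H* ≈ 25.4, C* ≈ 3.69

From dC/dt = 0: 0.00914H* = 0.232, so H* = 25.4.
From dB/dt = 0: 0.524(1 - B*/814) = 0.0166·25.4, giving B* = 814·(1 - 0.804) = 159.
From dH/dt = 0: 0.00135·159 - 0.0575 = 0.0427C*, so C* = 0.158/0.0427 = 3.69.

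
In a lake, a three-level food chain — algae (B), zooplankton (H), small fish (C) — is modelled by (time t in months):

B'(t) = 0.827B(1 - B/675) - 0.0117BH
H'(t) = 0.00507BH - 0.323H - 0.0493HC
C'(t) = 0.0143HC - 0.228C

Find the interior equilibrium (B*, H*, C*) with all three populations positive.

From dC/dt = 0: 0.0143H* = 0.228, so H* = 15.9.
From dB/dt = 0: 0.827(1 - B*/675) = 0.0117·15.9, giving B* = 675·(1 - 0.226) = 523.
From dH/dt = 0: 0.00507·523 - 0.323 = 0.0493C*, so C* = 2.33/0.0493 = 47.2.

B* ≈ 523, H* ≈ 15.9, C* ≈ 47.2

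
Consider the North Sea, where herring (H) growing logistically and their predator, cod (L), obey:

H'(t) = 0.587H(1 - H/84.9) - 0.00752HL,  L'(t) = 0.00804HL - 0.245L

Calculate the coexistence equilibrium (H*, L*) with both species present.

H* ≈ 30.5, L* ≈ 50

From dL/dt = 0 with L > 0: 0.00804H* = 0.245, so H* = 30.5.
Substitute into dH/dt = 0: 0.587(1 - 30.5/84.9) = 0.00752L*.
The bracket is 0.641, giving L* = 0.376/0.00752 = 50.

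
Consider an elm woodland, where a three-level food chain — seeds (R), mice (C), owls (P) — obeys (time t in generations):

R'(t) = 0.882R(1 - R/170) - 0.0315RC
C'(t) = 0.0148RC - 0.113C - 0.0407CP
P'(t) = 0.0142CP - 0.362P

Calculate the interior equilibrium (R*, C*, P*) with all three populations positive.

R* ≈ 15.2, C* ≈ 25.5, P* ≈ 2.76

From dP/dt = 0: 0.0142C* = 0.362, so C* = 25.5.
From dR/dt = 0: 0.882(1 - R*/170) = 0.0315·25.5, giving R* = 170·(1 - 0.91) = 15.2.
From dC/dt = 0: 0.0148·15.2 - 0.113 = 0.0407P*, so P* = 0.112/0.0407 = 2.76.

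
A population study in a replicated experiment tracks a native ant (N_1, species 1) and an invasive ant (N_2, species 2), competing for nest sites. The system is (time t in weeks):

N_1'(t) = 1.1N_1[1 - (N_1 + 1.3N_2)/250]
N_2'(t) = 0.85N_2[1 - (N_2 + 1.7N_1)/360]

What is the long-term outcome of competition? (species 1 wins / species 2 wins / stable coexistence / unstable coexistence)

Compare the nullcline intercepts: K1/α12 = 250/1.3 = 192 < K2 = 360; K2/α21 = 360/1.7 = 212 < K1 = 250.
Since both are reversed, neither can invade when rare; the interior point is a saddle.

unstable coexistence (outcome depends on initial conditions)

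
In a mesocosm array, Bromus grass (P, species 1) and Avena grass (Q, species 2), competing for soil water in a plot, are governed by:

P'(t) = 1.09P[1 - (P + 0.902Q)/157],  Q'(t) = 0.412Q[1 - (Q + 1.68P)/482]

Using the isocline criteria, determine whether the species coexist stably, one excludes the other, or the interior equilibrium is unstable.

Compare the nullcline intercepts: K1/α12 = 157/0.902 = 174 < K2 = 482; K2/α21 = 482/1.68 = 287 > K1 = 157.
Since the inequalities point opposite ways, species 2 can invade but species 1 cannot.

species 2 excludes species 1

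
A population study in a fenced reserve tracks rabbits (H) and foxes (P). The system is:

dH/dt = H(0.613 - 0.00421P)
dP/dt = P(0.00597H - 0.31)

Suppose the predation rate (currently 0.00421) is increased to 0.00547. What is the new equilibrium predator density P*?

P* ≈ 112

At the interior fixed point, setting dH/dt = 0 with H > 0 fixes P* = (prey growth rate)/(HP coefficient) — independent of the other coefficients.
With the change, P* = 0.613/0.00547 = 112; it falls from 146.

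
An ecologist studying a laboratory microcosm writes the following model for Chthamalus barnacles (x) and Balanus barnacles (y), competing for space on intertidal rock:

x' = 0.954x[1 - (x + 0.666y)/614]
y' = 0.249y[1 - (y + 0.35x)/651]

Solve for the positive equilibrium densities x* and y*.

Setting both brackets to zero gives the nullclines x + 0.666y = 614 and 0.35x + y = 651.
Substituting y = 651 - 0.35x into the first: x(1 - 0.666·0.35) = 614 - 0.666·651.
So x* = 180/0.767 = 235, and then y* = 651 - 0.35·235 = 569.

x* ≈ 235, y* ≈ 569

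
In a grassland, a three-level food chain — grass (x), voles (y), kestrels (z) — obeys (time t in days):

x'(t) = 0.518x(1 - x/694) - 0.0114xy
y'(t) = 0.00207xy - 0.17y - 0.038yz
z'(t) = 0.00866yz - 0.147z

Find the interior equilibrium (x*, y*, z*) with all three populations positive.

x* ≈ 435, y* ≈ 17, z* ≈ 19.2

From dz/dt = 0: 0.00866y* = 0.147, so y* = 17.
From dx/dt = 0: 0.518(1 - x*/694) = 0.0114·17, giving x* = 694·(1 - 0.374) = 435.
From dy/dt = 0: 0.00207·435 - 0.17 = 0.038z*, so z* = 0.73/0.038 = 19.2.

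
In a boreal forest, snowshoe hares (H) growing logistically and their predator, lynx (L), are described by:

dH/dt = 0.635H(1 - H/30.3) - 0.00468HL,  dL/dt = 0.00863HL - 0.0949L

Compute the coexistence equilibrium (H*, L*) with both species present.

H* ≈ 11, L* ≈ 86.4

From dL/dt = 0 with L > 0: 0.00863H* = 0.0949, so H* = 11.
Substitute into dH/dt = 0: 0.635(1 - 11/30.3) = 0.00468L*.
The bracket is 0.637, giving L* = 0.405/0.00468 = 86.4.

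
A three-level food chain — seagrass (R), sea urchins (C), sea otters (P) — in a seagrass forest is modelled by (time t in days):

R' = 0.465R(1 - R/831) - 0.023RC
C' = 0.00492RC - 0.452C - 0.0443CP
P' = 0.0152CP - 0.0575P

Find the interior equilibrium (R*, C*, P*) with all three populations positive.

R* ≈ 676, C* ≈ 3.78, P* ≈ 64.8

From dP/dt = 0: 0.0152C* = 0.0575, so C* = 3.78.
From dR/dt = 0: 0.465(1 - R*/831) = 0.023·3.78, giving R* = 831·(1 - 0.187) = 676.
From dC/dt = 0: 0.00492·676 - 0.452 = 0.0443P*, so P* = 2.87/0.0443 = 64.8.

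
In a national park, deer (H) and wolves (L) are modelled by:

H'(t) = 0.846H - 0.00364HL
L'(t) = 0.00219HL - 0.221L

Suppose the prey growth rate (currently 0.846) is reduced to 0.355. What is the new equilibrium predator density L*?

At the interior fixed point, setting dH/dt = 0 with H > 0 fixes L* = (prey growth rate)/(HL coefficient) — independent of the other coefficients.
With the change, L* = 0.355/0.00364 = 97.5; it falls from 232.

L* ≈ 97.5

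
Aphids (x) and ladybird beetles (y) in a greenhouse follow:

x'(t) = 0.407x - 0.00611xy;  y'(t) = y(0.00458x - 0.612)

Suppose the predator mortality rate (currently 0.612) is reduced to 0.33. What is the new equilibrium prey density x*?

x* ≈ 72.1

At the interior fixed point, setting dy/dt = 0 with y > 0 fixes x* = (predator death rate)/(xy coefficient) — independent of the other coefficients.
With the change, x* = 0.33/0.00458 = 72.1; it falls from 134.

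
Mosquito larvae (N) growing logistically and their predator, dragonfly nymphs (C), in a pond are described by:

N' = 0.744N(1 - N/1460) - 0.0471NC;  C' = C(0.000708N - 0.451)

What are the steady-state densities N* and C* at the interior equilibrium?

N* ≈ 637, C* ≈ 8.9

From dC/dt = 0 with C > 0: 0.000708N* = 0.451, so N* = 637.
Substitute into dN/dt = 0: 0.744(1 - 637/1460) = 0.0471C*.
The bracket is 0.564, giving C* = 0.419/0.0471 = 8.9.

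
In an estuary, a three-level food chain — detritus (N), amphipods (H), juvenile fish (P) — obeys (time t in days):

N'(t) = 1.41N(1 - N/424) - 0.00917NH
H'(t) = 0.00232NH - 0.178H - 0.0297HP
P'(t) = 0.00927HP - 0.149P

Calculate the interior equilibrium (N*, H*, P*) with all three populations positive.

N* ≈ 380, H* ≈ 16.1, P* ≈ 23.7

From dP/dt = 0: 0.00927H* = 0.149, so H* = 16.1.
From dN/dt = 0: 1.41(1 - N*/424) = 0.00917·16.1, giving N* = 424·(1 - 0.105) = 380.
From dH/dt = 0: 0.00232·380 - 0.178 = 0.0297P*, so P* = 0.703/0.0297 = 23.7.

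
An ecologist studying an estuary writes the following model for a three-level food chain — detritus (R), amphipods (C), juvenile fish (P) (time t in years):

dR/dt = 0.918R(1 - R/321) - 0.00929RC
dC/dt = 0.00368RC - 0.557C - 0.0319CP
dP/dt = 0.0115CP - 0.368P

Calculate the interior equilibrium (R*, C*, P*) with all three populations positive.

From dP/dt = 0: 0.0115C* = 0.368, so C* = 32.
From dR/dt = 0: 0.918(1 - R*/321) = 0.00929·32, giving R* = 321·(1 - 0.324) = 217.
From dC/dt = 0: 0.00368·217 - 0.557 = 0.0319P*, so P* = 0.242/0.0319 = 7.58.

R* ≈ 217, C* ≈ 32, P* ≈ 7.58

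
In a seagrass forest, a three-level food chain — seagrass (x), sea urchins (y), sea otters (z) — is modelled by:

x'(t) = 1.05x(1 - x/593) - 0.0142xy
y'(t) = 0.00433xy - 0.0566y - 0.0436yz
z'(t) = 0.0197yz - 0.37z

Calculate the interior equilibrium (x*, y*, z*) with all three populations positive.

From dz/dt = 0: 0.0197y* = 0.37, so y* = 18.8.
From dx/dt = 0: 1.05(1 - x*/593) = 0.0142·18.8, giving x* = 593·(1 - 0.254) = 442.
From dy/dt = 0: 0.00433·442 - 0.0566 = 0.0436z*, so z* = 1.86/0.0436 = 42.6.

x* ≈ 442, y* ≈ 18.8, z* ≈ 42.6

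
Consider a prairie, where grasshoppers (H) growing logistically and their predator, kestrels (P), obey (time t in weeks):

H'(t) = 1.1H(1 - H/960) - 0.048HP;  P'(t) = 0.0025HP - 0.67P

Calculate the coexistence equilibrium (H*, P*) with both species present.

From dP/dt = 0 with P > 0: 0.0025H* = 0.67, so H* = 268.
Substitute into dH/dt = 0: 1.1(1 - 268/960) = 0.048P*.
The bracket is 0.721, giving P* = 0.793/0.048 = 16.5.

H* ≈ 268, P* ≈ 16.5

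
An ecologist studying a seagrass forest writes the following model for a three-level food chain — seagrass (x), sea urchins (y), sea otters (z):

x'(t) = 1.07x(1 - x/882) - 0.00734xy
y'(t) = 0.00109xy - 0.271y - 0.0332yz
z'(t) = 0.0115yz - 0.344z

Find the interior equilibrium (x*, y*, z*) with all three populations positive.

x* ≈ 701, y* ≈ 29.9, z* ≈ 14.9

From dz/dt = 0: 0.0115y* = 0.344, so y* = 29.9.
From dx/dt = 0: 1.07(1 - x*/882) = 0.00734·29.9, giving x* = 882·(1 - 0.205) = 701.
From dy/dt = 0: 0.00109·701 - 0.271 = 0.0332z*, so z* = 0.493/0.0332 = 14.9.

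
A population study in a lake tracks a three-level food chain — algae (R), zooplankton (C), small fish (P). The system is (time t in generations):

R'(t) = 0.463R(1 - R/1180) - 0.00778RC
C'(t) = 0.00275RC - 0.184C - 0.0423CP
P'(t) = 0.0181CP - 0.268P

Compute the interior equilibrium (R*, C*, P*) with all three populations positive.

R* ≈ 886, C* ≈ 14.8, P* ≈ 53.3

From dP/dt = 0: 0.0181C* = 0.268, so C* = 14.8.
From dR/dt = 0: 0.463(1 - R*/1180) = 0.00778·14.8, giving R* = 1180·(1 - 0.249) = 886.
From dC/dt = 0: 0.00275·886 - 0.184 = 0.0423P*, so P* = 2.25/0.0423 = 53.3.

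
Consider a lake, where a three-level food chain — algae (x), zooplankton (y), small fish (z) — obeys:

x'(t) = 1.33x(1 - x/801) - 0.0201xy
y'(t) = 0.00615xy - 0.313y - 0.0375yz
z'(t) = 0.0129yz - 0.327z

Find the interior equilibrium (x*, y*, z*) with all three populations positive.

From dz/dt = 0: 0.0129y* = 0.327, so y* = 25.3.
From dx/dt = 0: 1.33(1 - x*/801) = 0.0201·25.3, giving x* = 801·(1 - 0.383) = 494.
From dy/dt = 0: 0.00615·494 - 0.313 = 0.0375z*, so z* = 2.73/0.0375 = 72.7.

x* ≈ 494, y* ≈ 25.3, z* ≈ 72.7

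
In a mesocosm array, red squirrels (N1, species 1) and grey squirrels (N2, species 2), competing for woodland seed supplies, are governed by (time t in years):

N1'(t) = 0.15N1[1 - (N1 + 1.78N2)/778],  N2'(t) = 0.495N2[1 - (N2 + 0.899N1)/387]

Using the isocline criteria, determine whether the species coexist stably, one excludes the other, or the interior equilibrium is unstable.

species 1 excludes species 2

Compare the nullcline intercepts: K1/α12 = 778/1.78 = 437 > K2 = 387; K2/α21 = 387/0.899 = 430 < K1 = 778.
Since the inequalities point opposite ways, species 1 can invade but species 2 cannot.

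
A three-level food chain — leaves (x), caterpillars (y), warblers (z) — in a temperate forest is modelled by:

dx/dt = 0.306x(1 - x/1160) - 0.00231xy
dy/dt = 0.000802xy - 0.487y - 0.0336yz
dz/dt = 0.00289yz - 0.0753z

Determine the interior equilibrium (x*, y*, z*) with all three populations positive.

From dz/dt = 0: 0.00289y* = 0.0753, so y* = 26.1.
From dx/dt = 0: 0.306(1 - x*/1160) = 0.00231·26.1, giving x* = 1160·(1 - 0.197) = 932.
From dy/dt = 0: 0.000802·932 - 0.487 = 0.0336z*, so z* = 0.26/0.0336 = 7.75.

x* ≈ 932, y* ≈ 26.1, z* ≈ 7.75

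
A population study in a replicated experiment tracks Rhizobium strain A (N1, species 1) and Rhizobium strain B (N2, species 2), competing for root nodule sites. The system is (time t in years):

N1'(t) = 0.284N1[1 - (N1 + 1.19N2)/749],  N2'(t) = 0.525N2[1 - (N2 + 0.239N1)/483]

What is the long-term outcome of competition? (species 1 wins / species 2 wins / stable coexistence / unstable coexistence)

Compare the nullcline intercepts: K1/α12 = 749/1.19 = 629 > K2 = 483; K2/α21 = 483/0.239 = 2020 > K1 = 749.
Since both inequalities hold, each species can invade when rare, so the interior equilibrium is stable.

stable coexistence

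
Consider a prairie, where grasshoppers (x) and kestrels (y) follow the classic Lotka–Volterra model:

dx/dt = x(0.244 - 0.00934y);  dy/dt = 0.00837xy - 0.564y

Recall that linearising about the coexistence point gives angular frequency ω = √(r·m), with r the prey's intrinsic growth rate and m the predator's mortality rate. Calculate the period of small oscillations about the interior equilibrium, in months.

T ≈ 16.9 months

Here r = 0.244 and m = 0.564, so r·m = 0.138.
ω = √0.138 = 0.371 per month, hence T = 2π/ω ≈ 16.9 months.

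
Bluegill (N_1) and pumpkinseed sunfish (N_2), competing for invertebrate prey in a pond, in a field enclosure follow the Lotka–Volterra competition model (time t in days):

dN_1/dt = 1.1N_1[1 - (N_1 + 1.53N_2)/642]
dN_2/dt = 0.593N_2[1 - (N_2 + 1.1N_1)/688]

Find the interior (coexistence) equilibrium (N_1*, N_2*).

N_1* ≈ 601, N_2* ≈ 26.6

Setting both brackets to zero gives the nullclines N_1 + 1.53N_2 = 642 and 1.1N_1 + N_2 = 688.
Substituting N_2 = 688 - 1.1N_1 into the first: N_1(1 - 1.53·1.1) = 642 - 1.53·688.
So N_1* = -411/-0.683 = 601, and then N_2* = 688 - 1.1·601 = 26.6.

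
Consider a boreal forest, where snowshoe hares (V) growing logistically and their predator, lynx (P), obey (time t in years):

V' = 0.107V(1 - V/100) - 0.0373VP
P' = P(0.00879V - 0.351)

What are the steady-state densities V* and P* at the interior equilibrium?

From dP/dt = 0 with P > 0: 0.00879V* = 0.351, so V* = 39.9.
Substitute into dV/dt = 0: 0.107(1 - 39.9/100) = 0.0373P*.
The bracket is 0.601, giving P* = 0.0643/0.0373 = 1.72.

V* ≈ 39.9, P* ≈ 1.72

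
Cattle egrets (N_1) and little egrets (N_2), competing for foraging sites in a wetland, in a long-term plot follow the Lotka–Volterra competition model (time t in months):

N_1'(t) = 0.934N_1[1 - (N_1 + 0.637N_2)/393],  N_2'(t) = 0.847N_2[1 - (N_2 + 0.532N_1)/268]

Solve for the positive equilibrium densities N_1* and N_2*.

Setting both brackets to zero gives the nullclines N_1 + 0.637N_2 = 393 and 0.532N_1 + N_2 = 268.
Substituting N_2 = 268 - 0.532N_1 into the first: N_1(1 - 0.637·0.532) = 393 - 0.637·268.
So N_1* = 222/0.661 = 336, and then N_2* = 268 - 0.532·336 = 89.1.

N_1* ≈ 336, N_2* ≈ 89.1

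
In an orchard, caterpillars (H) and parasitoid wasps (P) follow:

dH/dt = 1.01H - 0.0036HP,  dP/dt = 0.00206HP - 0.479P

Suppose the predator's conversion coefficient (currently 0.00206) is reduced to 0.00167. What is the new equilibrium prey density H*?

H* ≈ 287

At the interior fixed point, setting dP/dt = 0 with P > 0 fixes H* = (predator death rate)/(HP coefficient) — independent of the other coefficients.
With the change, H* = 0.479/0.00167 = 287; it rises from 233.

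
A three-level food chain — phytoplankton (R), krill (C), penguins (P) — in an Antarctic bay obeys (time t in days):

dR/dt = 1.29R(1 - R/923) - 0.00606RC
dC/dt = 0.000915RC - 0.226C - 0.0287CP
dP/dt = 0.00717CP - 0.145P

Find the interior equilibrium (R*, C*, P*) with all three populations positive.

From dP/dt = 0: 0.00717C* = 0.145, so C* = 20.2.
From dR/dt = 0: 1.29(1 - R*/923) = 0.00606·20.2, giving R* = 923·(1 - 0.095) = 835.
From dC/dt = 0: 0.000915·835 - 0.226 = 0.0287P*, so P* = 0.538/0.0287 = 18.8.

R* ≈ 835, C* ≈ 20.2, P* ≈ 18.8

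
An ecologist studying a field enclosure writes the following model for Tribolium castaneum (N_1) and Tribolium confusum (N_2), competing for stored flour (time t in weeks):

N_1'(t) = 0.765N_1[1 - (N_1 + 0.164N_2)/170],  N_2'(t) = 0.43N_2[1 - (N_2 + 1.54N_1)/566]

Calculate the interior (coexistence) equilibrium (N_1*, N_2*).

Setting both brackets to zero gives the nullclines N_1 + 0.164N_2 = 170 and 1.54N_1 + N_2 = 566.
Substituting N_2 = 566 - 1.54N_1 into the first: N_1(1 - 0.164·1.54) = 170 - 0.164·566.
So N_1* = 77.2/0.747 = 103, and then N_2* = 566 - 1.54·103 = 407.

N_1* ≈ 103, N_2* ≈ 407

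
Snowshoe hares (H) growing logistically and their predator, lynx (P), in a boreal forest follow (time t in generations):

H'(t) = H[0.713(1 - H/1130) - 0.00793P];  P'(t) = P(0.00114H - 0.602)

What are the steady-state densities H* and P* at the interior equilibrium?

From dP/dt = 0 with P > 0: 0.00114H* = 0.602, so H* = 528.
Substitute into dH/dt = 0: 0.713(1 - 528/1130) = 0.00793P*.
The bracket is 0.533, giving P* = 0.38/0.00793 = 47.9.

H* ≈ 528, P* ≈ 47.9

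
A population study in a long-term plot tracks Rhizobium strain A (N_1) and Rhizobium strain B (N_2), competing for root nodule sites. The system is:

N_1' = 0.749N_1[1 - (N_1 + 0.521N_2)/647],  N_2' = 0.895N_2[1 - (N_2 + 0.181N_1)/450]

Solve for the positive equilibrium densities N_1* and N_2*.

Setting both brackets to zero gives the nullclines N_1 + 0.521N_2 = 647 and 0.181N_1 + N_2 = 450.
Substituting N_2 = 450 - 0.181N_1 into the first: N_1(1 - 0.521·0.181) = 647 - 0.521·450.
So N_1* = 413/0.906 = 456, and then N_2* = 450 - 0.181·456 = 368.

N_1* ≈ 456, N_2* ≈ 368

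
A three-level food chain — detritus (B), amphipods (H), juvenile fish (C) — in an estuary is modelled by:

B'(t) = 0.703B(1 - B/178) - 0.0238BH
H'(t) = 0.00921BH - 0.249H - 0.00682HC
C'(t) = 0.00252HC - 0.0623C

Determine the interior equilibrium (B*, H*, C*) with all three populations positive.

B* ≈ 29, H* ≈ 24.7, C* ≈ 2.68

From dC/dt = 0: 0.00252H* = 0.0623, so H* = 24.7.
From dB/dt = 0: 0.703(1 - B*/178) = 0.0238·24.7, giving B* = 178·(1 - 0.837) = 29.
From dH/dt = 0: 0.00921·29 - 0.249 = 0.00682C*, so C* = 0.0183/0.00682 = 2.68.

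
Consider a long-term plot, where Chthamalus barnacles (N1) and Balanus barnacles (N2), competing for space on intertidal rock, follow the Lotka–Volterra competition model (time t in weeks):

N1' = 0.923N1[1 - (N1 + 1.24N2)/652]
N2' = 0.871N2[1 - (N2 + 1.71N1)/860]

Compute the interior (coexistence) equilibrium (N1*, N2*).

N1* ≈ 370, N2* ≈ 228

Setting both brackets to zero gives the nullclines N1 + 1.24N2 = 652 and 1.71N1 + N2 = 860.
Substituting N2 = 860 - 1.71N1 into the first: N1(1 - 1.24·1.71) = 652 - 1.24·860.
So N1* = -414/-1.12 = 370, and then N2* = 860 - 1.71·370 = 228.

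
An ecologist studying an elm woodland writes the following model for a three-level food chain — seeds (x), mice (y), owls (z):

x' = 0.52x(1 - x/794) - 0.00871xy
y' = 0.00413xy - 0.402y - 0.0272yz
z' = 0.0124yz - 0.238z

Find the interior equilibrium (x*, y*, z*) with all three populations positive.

x* ≈ 539, y* ≈ 19.2, z* ≈ 67

From dz/dt = 0: 0.0124y* = 0.238, so y* = 19.2.
From dx/dt = 0: 0.52(1 - x*/794) = 0.00871·19.2, giving x* = 794·(1 - 0.321) = 539.
From dy/dt = 0: 0.00413·539 - 0.402 = 0.0272z*, so z* = 1.82/0.0272 = 67.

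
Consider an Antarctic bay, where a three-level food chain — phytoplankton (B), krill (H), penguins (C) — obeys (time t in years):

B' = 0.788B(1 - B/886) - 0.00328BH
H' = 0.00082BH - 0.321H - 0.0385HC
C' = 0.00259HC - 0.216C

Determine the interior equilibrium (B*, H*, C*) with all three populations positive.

From dC/dt = 0: 0.00259H* = 0.216, so H* = 83.4.
From dB/dt = 0: 0.788(1 - B*/886) = 0.00328·83.4, giving B* = 886·(1 - 0.347) = 578.
From dH/dt = 0: 0.00082·578 - 0.321 = 0.0385C*, so C* = 0.153/0.0385 = 3.98.

B* ≈ 578, H* ≈ 83.4, C* ≈ 3.98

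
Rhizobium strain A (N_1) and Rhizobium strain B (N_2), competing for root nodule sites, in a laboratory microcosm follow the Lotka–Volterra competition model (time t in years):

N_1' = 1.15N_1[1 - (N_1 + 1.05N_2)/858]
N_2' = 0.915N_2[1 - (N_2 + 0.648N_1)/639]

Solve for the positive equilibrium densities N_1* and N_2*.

Setting both brackets to zero gives the nullclines N_1 + 1.05N_2 = 858 and 0.648N_1 + N_2 = 639.
Substituting N_2 = 639 - 0.648N_1 into the first: N_1(1 - 1.05·0.648) = 858 - 1.05·639.
So N_1* = 187/0.32 = 585, and then N_2* = 639 - 0.648·585 = 260.

N_1* ≈ 585, N_2* ≈ 260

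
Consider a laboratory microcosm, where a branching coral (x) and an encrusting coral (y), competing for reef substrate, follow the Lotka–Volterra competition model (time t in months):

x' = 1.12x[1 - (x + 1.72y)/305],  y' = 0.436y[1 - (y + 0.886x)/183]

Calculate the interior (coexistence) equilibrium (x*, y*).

x* ≈ 18.6, y* ≈ 166

Setting both brackets to zero gives the nullclines x + 1.72y = 305 and 0.886x + y = 183.
Substituting y = 183 - 0.886x into the first: x(1 - 1.72·0.886) = 305 - 1.72·183.
So x* = -9.76/-0.524 = 18.6, and then y* = 183 - 0.886·18.6 = 166.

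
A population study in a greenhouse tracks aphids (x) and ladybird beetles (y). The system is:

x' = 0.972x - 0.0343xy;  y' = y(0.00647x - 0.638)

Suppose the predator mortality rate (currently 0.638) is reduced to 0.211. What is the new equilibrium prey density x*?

x* ≈ 32.6

At the interior fixed point, setting dy/dt = 0 with y > 0 fixes x* = (predator death rate)/(xy coefficient) — independent of the other coefficients.
With the change, x* = 0.211/0.00647 = 32.6; it falls from 98.6.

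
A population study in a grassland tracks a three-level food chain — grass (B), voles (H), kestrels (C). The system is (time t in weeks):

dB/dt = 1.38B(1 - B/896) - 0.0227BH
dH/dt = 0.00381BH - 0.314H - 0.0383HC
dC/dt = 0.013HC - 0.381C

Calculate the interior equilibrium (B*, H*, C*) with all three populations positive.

From dC/dt = 0: 0.013H* = 0.381, so H* = 29.3.
From dB/dt = 0: 1.38(1 - B*/896) = 0.0227·29.3, giving B* = 896·(1 - 0.482) = 464.
From dH/dt = 0: 0.00381·464 - 0.314 = 0.0383C*, so C* = 1.45/0.0383 = 38.

B* ≈ 464, H* ≈ 29.3, C* ≈ 38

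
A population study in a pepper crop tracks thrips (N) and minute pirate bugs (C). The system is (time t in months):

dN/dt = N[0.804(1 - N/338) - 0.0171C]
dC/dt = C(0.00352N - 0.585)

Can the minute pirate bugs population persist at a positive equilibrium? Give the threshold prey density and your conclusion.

The predator equation gives dC/dt > 0 only when N > 0.585/0.00352 = 166.
Without the predator, N → K = 338. Since 338 > 166, the predator can invade and persist.

Threshold N = 166; K > 166, so yes, the predator persists.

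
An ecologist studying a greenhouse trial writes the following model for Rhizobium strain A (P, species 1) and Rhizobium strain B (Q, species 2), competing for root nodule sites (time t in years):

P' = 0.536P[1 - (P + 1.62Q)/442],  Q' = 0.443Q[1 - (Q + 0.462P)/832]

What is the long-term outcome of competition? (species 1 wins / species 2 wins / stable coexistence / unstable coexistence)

Compare the nullcline intercepts: K1/α12 = 442/1.62 = 273 < K2 = 832; K2/α21 = 832/0.462 = 1800 > K1 = 442.
Since the inequalities point opposite ways, species 2 can invade but species 1 cannot.

species 2 excludes species 1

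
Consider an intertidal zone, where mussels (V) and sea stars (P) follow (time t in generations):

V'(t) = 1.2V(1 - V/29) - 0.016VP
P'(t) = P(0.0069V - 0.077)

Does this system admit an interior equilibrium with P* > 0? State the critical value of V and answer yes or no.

Threshold V = 11.2; K > 11.2, so yes, the predator persists.

The predator equation gives dP/dt > 0 only when V > 0.077/0.0069 = 11.2.
Without the predator, V → K = 29. Since 29 > 11.2, the predator can invade and persist.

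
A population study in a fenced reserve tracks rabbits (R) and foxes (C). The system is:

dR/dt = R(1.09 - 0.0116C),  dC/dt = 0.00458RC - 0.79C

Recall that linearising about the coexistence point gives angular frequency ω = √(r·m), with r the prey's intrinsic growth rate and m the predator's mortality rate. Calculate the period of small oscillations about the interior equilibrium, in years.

T ≈ 6.77 years

Here r = 1.09 and m = 0.79, so r·m = 0.861.
ω = √0.861 = 0.928 per year, hence T = 2π/ω ≈ 6.77 years.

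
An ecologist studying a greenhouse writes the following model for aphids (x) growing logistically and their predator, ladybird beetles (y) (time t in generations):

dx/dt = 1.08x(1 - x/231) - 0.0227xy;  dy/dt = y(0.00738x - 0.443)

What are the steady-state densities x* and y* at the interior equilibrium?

From dy/dt = 0 with y > 0: 0.00738x* = 0.443, so x* = 60.
Substitute into dx/dt = 0: 1.08(1 - 60/231) = 0.0227y*.
The bracket is 0.74, giving y* = 0.799/0.0227 = 35.2.

x* ≈ 60, y* ≈ 35.2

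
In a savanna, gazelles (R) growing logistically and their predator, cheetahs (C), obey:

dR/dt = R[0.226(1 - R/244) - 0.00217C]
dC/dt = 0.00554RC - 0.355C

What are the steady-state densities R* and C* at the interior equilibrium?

From dC/dt = 0 with C > 0: 0.00554R* = 0.355, so R* = 64.1.
Substitute into dR/dt = 0: 0.226(1 - 64.1/244) = 0.00217C*.
The bracket is 0.737, giving C* = 0.167/0.00217 = 76.8.

R* ≈ 64.1, C* ≈ 76.8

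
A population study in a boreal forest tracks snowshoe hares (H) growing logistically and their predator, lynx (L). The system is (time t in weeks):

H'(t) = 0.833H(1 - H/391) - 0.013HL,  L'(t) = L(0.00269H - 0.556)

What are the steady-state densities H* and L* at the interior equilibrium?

H* ≈ 207, L* ≈ 30.2

From dL/dt = 0 with L > 0: 0.00269H* = 0.556, so H* = 207.
Substitute into dH/dt = 0: 0.833(1 - 207/391) = 0.013L*.
The bracket is 0.471, giving L* = 0.393/0.013 = 30.2.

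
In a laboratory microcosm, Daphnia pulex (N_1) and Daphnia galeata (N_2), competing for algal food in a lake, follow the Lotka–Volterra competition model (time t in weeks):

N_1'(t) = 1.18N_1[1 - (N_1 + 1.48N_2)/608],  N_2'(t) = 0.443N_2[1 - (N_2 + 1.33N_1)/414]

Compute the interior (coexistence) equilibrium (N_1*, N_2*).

Setting both brackets to zero gives the nullclines N_1 + 1.48N_2 = 608 and 1.33N_1 + N_2 = 414.
Substituting N_2 = 414 - 1.33N_1 into the first: N_1(1 - 1.48·1.33) = 608 - 1.48·414.
So N_1* = -4.72/-0.968 = 4.87, and then N_2* = 414 - 1.33·4.87 = 408.

N_1* ≈ 4.87, N_2* ≈ 408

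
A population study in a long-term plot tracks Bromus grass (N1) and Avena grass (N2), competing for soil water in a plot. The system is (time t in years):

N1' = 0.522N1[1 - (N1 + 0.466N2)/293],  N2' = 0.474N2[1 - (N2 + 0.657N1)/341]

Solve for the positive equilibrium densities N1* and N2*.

Setting both brackets to zero gives the nullclines N1 + 0.466N2 = 293 and 0.657N1 + N2 = 341.
Substituting N2 = 341 - 0.657N1 into the first: N1(1 - 0.466·0.657) = 293 - 0.466·341.
So N1* = 134/0.694 = 193, and then N2* = 341 - 0.657·193 = 214.

N1* ≈ 193, N2* ≈ 214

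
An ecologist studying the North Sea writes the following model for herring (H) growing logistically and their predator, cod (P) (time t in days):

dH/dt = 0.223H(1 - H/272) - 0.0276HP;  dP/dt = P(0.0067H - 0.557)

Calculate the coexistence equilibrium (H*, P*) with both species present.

H* ≈ 83.1, P* ≈ 5.61

From dP/dt = 0 with P > 0: 0.0067H* = 0.557, so H* = 83.1.
Substitute into dH/dt = 0: 0.223(1 - 83.1/272) = 0.0276P*.
The bracket is 0.694, giving P* = 0.155/0.0276 = 5.61.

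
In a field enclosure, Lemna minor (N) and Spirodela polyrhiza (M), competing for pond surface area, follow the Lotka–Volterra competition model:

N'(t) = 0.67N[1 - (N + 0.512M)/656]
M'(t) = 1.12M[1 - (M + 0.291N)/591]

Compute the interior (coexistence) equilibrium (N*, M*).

N* ≈ 415, M* ≈ 470

Setting both brackets to zero gives the nullclines N + 0.512M = 656 and 0.291N + M = 591.
Substituting M = 591 - 0.291N into the first: N(1 - 0.512·0.291) = 656 - 0.512·591.
So N* = 353/0.851 = 415, and then M* = 591 - 0.291·415 = 470.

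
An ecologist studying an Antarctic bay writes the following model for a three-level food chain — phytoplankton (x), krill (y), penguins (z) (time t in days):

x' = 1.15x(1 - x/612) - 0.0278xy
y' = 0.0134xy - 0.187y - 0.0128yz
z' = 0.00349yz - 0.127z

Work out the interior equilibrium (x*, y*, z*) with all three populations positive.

x* ≈ 73.6, y* ≈ 36.4, z* ≈ 62.5

From dz/dt = 0: 0.00349y* = 0.127, so y* = 36.4.
From dx/dt = 0: 1.15(1 - x*/612) = 0.0278·36.4, giving x* = 612·(1 - 0.88) = 73.6.
From dy/dt = 0: 0.0134·73.6 - 0.187 = 0.0128z*, so z* = 0.8/0.0128 = 62.5.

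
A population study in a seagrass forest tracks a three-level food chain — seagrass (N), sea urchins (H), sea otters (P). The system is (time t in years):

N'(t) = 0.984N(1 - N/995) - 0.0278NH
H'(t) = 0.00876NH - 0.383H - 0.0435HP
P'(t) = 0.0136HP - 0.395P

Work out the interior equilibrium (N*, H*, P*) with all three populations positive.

N* ≈ 179, H* ≈ 29, P* ≈ 27.2

From dP/dt = 0: 0.0136H* = 0.395, so H* = 29.
From dN/dt = 0: 0.984(1 - N*/995) = 0.0278·29, giving N* = 995·(1 - 0.821) = 179.
From dH/dt = 0: 0.00876·179 - 0.383 = 0.0435P*, so P* = 1.18/0.0435 = 27.2.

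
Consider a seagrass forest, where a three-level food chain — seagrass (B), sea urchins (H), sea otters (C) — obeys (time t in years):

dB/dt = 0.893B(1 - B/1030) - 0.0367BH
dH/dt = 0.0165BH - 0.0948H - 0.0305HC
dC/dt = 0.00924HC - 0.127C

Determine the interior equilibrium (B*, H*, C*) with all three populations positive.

From dC/dt = 0: 0.00924H* = 0.127, so H* = 13.7.
From dB/dt = 0: 0.893(1 - B*/1030) = 0.0367·13.7, giving B* = 1030·(1 - 0.565) = 448.
From dH/dt = 0: 0.0165·448 - 0.0948 = 0.0305C*, so C* = 7.3/0.0305 = 239.

B* ≈ 448, H* ≈ 13.7, C* ≈ 239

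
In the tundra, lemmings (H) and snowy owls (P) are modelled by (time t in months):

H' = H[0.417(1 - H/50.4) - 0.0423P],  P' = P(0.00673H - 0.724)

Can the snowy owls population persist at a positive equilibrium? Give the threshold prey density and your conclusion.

Threshold H = 108; K < 108, so no, the predator goes extinct.

The predator equation gives dP/dt > 0 only when H > 0.724/0.00673 = 108.
Without the predator, H → K = 50.4. Since 50.4 < 108, the predator cannot invade.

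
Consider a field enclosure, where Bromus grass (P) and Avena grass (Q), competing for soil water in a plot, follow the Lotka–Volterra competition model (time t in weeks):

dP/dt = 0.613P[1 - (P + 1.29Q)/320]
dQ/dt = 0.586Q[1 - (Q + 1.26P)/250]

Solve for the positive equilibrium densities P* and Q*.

P* ≈ 4, Q* ≈ 245

Setting both brackets to zero gives the nullclines P + 1.29Q = 320 and 1.26P + Q = 250.
Substituting Q = 250 - 1.26P into the first: P(1 - 1.29·1.26) = 320 - 1.29·250.
So P* = -2.5/-0.625 = 4, and then Q* = 250 - 1.26·4 = 245.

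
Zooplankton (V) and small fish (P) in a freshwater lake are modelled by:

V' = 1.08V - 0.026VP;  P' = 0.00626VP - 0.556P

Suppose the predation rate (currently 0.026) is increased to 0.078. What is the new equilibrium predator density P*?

At the interior fixed point, setting dV/dt = 0 with V > 0 fixes P* = (prey growth rate)/(VP coefficient) — independent of the other coefficients.
With the change, P* = 1.08/0.078 = 13.8; it falls from 41.5.

P* ≈ 13.8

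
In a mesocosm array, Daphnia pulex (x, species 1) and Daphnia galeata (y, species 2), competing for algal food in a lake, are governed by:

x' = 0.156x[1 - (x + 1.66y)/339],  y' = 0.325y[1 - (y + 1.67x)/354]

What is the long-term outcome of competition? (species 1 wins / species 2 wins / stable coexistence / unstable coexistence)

Compare the nullcline intercepts: K1/α12 = 339/1.66 = 204 < K2 = 354; K2/α21 = 354/1.67 = 212 < K1 = 339.
Since both are reversed, neither can invade when rare; the interior point is a saddle.

unstable coexistence (outcome depends on initial conditions)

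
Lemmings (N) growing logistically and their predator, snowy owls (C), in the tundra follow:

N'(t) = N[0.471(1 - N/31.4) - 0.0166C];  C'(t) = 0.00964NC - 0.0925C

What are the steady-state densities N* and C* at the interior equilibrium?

From dC/dt = 0 with C > 0: 0.00964N* = 0.0925, so N* = 9.6.
Substitute into dN/dt = 0: 0.471(1 - 9.6/31.4) = 0.0166C*.
The bracket is 0.694, giving C* = 0.327/0.0166 = 19.7.

N* ≈ 9.6, C* ≈ 19.7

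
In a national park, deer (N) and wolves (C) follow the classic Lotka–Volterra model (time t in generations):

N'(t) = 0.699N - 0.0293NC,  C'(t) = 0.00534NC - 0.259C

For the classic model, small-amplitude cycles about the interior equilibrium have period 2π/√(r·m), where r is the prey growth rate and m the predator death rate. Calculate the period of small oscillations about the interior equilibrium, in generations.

T ≈ 14.8 generations

Here r = 0.699 and m = 0.259, so r·m = 0.181.
ω = √0.181 = 0.425 per generation, hence T = 2π/ω ≈ 14.8 generations.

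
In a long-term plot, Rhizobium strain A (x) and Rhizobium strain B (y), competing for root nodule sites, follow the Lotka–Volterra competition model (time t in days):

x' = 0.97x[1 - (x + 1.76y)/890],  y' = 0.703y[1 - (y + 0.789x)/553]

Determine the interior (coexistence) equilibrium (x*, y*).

Setting both brackets to zero gives the nullclines x + 1.76y = 890 and 0.789x + y = 553.
Substituting y = 553 - 0.789x into the first: x(1 - 1.76·0.789) = 890 - 1.76·553.
So x* = -83.3/-0.389 = 214, and then y* = 553 - 0.789·214 = 384.

x* ≈ 214, y* ≈ 384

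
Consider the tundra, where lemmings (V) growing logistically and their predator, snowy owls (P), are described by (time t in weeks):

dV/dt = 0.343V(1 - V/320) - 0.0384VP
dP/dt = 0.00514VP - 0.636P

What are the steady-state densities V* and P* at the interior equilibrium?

From dP/dt = 0 with P > 0: 0.00514V* = 0.636, so V* = 124.
Substitute into dV/dt = 0: 0.343(1 - 124/320) = 0.0384P*.
The bracket is 0.613, giving P* = 0.21/0.0384 = 5.48.

V* ≈ 124, P* ≈ 5.48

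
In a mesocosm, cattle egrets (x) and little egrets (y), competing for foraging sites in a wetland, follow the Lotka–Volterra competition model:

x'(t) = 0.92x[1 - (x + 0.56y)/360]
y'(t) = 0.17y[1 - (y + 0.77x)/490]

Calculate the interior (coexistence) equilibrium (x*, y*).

Setting both brackets to zero gives the nullclines x + 0.56y = 360 and 0.77x + y = 490.
Substituting y = 490 - 0.77x into the first: x(1 - 0.56·0.77) = 360 - 0.56·490.
So x* = 85.6/0.569 = 150, and then y* = 490 - 0.77·150 = 374.

x* ≈ 150, y* ≈ 374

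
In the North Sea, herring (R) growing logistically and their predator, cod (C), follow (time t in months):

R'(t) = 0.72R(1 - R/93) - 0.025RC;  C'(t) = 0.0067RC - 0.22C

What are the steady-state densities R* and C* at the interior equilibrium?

R* ≈ 32.8, C* ≈ 18.6

From dC/dt = 0 with C > 0: 0.0067R* = 0.22, so R* = 32.8.
Substitute into dR/dt = 0: 0.72(1 - 32.8/93) = 0.025C*.
The bracket is 0.647, giving C* = 0.466/0.025 = 18.6.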